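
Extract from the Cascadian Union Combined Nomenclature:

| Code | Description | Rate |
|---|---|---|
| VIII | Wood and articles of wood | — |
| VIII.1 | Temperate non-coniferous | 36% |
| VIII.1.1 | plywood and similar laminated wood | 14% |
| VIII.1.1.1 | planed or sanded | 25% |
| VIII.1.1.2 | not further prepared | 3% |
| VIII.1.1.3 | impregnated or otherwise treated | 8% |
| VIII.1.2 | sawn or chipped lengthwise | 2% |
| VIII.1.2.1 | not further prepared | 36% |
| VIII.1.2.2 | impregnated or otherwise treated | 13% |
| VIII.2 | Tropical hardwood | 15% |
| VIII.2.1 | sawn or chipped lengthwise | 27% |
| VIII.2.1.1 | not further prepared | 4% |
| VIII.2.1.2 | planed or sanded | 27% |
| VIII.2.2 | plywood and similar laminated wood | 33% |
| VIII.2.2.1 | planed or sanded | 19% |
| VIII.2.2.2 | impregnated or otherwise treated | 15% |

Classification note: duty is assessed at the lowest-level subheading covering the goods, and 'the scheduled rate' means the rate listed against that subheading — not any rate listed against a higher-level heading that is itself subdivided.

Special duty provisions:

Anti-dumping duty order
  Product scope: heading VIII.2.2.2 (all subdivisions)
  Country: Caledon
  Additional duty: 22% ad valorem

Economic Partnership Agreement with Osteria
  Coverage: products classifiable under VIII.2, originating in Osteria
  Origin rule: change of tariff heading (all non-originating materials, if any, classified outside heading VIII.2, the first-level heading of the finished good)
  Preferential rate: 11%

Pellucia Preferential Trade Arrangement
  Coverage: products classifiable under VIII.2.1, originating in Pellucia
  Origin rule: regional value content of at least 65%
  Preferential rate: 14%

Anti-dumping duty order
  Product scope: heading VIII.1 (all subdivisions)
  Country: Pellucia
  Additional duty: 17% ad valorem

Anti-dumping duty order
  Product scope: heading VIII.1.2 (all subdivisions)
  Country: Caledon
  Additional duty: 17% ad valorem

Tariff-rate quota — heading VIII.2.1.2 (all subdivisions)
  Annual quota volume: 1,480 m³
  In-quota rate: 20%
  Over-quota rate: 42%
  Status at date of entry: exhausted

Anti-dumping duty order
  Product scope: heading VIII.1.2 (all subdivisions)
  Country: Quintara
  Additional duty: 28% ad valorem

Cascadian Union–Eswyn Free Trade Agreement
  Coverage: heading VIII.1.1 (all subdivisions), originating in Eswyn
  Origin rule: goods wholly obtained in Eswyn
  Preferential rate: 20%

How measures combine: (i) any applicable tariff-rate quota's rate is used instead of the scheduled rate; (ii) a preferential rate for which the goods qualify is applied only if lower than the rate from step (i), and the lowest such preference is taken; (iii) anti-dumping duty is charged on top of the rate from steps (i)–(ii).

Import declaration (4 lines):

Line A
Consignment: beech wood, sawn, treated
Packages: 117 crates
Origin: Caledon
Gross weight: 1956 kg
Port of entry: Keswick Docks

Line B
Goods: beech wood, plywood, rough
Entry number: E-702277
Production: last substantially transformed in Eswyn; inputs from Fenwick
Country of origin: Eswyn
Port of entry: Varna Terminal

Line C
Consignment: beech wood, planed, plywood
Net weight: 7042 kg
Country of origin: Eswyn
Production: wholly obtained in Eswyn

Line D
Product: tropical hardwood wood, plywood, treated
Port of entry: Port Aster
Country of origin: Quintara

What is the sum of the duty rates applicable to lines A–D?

Line A: beech → VIII.1; sawn → VIII.1.2; treated → VIII.1.2.2. Scheduled 13%. anti-dumping (Caledon, VIII.1.2): +17%; total 13% + 17% = 30%. → 30%.
Line B: beech → VIII.1; plywood → VIII.1.1; rough → VIII.1.1.2. Scheduled 3%. Eswyn agreement on VIII.1.1: not wholly obtained. → 3%.
Line C: beech → VIII.1; plywood → VIII.1.1; planed → VIII.1.1.1. Scheduled 25%. Eswyn agreement on VIII.1.1: wholly obtained → 20% available; preferential 20%. → 20%.
Line D: tropical hardwood → VIII.2; plywood → VIII.2.2; treated → VIII.2.2.2. Scheduled 15%. No special measure applies. → 15%.
Sum: 30% + 3% + 20% + 15% = 68%.

68%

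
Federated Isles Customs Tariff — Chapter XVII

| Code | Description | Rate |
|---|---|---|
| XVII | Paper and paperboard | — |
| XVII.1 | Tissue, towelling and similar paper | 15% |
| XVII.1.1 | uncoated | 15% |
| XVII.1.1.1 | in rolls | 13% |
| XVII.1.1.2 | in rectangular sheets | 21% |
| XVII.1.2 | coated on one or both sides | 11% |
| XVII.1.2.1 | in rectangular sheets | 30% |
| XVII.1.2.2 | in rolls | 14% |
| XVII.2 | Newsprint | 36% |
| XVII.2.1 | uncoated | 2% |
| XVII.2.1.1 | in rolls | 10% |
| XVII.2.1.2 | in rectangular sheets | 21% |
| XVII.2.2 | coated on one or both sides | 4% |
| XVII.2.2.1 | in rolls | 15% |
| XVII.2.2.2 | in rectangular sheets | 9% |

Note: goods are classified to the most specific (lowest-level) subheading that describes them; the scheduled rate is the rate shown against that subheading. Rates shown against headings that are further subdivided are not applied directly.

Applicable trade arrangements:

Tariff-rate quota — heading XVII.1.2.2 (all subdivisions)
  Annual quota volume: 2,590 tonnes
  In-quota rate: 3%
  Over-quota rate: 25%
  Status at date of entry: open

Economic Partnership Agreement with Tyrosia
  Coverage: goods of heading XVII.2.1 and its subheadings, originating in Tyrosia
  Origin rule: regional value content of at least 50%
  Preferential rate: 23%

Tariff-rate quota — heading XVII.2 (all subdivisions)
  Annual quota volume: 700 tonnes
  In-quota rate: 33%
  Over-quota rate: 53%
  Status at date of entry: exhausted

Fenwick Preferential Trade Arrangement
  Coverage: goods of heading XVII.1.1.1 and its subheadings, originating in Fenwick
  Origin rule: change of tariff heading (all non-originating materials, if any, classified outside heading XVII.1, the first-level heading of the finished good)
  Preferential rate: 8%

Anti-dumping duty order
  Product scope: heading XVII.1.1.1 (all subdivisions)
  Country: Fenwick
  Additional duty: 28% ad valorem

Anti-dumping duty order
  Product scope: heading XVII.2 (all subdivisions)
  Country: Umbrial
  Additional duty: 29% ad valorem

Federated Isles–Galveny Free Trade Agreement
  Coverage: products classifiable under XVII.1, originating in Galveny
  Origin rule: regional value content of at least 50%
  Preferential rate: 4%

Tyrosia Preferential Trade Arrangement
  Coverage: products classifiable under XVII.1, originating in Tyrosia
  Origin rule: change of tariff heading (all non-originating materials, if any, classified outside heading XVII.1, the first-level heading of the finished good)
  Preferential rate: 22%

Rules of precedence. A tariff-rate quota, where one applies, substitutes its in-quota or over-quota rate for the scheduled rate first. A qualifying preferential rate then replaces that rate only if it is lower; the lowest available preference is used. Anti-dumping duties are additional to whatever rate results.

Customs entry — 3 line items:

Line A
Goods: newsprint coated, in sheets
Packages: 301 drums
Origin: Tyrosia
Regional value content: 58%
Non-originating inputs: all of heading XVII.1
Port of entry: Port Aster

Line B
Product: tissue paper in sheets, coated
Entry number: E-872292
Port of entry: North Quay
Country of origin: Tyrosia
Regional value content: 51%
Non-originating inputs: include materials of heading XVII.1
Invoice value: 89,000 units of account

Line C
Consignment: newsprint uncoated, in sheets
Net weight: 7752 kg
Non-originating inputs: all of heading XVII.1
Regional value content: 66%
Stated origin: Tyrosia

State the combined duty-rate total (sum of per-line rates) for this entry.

Line A: newsprint → XVII.2; coated → XVII.2.2; in sheets → XVII.2.2.2. Scheduled 9%. quota on XVII.2 exhausted → over-quota 53%; Tyrosia agreement on XVII.2.1: XVII.2.2.2 not covered; Tyrosia agreement on XVII.1: XVII.2.2.2 not covered. → 53%.
Line B: tissue paper → XVII.1; coated → XVII.1.2; in sheets → XVII.1.2.1. Scheduled 30%. Tyrosia agreement on XVII.2.1: XVII.1.2.1 not covered; Tyrosia agreement on XVII.1: CTH not met. → 30%.
Line C: newsprint → XVII.2; uncoated → XVII.2.1; in sheets → XVII.2.1.2. Scheduled 21%. quota on XVII.2 exhausted → over-quota 53%; Tyrosia agreement on XVII.2.1: RVC ≥ 50% → 23% available; Tyrosia agreement on XVII.1: XVII.2.1.2 not covered; preferential 23%. → 23%.
Sum: 53% + 30% + 23% = 106%.

106%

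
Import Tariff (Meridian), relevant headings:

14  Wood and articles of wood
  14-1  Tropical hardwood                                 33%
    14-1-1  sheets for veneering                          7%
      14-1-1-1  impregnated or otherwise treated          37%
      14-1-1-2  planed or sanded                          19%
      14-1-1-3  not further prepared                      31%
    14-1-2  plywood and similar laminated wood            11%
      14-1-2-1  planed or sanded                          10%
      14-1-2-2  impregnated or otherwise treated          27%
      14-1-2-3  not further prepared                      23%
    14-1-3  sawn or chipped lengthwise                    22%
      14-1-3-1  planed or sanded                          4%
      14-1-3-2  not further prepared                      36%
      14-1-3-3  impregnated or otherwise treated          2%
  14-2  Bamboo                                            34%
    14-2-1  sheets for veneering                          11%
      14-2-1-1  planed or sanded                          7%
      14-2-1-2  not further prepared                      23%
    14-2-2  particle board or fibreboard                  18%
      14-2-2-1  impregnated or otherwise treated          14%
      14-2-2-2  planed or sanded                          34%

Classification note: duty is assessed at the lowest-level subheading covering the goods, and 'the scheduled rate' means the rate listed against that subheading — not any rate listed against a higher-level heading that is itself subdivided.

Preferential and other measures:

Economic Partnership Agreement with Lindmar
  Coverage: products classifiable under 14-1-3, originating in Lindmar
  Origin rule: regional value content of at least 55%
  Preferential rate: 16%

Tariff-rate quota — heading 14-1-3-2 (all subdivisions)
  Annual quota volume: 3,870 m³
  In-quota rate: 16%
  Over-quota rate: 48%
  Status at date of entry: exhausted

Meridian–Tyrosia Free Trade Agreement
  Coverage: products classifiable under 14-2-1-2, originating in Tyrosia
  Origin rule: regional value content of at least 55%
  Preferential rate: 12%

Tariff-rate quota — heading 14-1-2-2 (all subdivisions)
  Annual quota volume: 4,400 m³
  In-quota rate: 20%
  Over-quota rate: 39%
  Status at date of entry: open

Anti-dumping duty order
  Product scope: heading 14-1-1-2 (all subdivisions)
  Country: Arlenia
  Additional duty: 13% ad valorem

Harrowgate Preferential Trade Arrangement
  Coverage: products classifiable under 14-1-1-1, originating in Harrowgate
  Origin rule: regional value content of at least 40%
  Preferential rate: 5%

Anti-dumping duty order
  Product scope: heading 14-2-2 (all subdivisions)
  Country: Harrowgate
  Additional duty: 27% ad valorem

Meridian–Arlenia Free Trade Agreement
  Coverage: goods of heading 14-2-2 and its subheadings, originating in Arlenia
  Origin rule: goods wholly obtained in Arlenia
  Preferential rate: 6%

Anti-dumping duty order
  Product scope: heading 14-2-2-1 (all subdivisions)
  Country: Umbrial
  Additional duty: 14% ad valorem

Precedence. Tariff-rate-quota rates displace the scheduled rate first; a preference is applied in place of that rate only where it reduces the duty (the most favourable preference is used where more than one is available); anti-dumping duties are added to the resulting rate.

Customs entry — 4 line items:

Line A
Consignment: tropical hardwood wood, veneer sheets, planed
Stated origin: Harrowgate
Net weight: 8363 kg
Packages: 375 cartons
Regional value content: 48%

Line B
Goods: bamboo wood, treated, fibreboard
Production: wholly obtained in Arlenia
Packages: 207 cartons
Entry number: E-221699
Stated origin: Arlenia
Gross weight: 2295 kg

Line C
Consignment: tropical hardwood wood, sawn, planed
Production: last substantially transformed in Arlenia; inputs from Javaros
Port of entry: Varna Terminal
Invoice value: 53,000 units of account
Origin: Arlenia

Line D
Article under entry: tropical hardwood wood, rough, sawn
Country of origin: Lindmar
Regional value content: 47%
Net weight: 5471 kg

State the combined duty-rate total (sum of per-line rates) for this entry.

Line A: tropical hardwood → 14-1; veneer sheets → 14-1-1; planed → 14-1-1-2. Scheduled 19%. Harrowgate agreement on 14-1-1-1: 14-1-1-2 not covered. → 19%.
Line B: bamboo → 14-2; fibreboard → 14-2-2; treated → 14-2-2-1. Scheduled 14%. Arlenia agreement on 14-2-2: wholly obtained → 6% available; preferential 6%. → 6%.
Line C: tropical hardwood → 14-1; sawn → 14-1-3; planed → 14-1-3-1. Scheduled 4%. Arlenia agreement on 14-2-2: 14-1-3-1 not covered. → 4%.
Line D: tropical hardwood → 14-1; sawn → 14-1-3; rough → 14-1-3-2. Scheduled 36%. quota on 14-1-3-2 exhausted → over-quota 48%; Lindmar agreement on 14-1-3: RVC < 55%. → 48%.
Sum: 19% + 6% + 4% + 48% = 77%.

77%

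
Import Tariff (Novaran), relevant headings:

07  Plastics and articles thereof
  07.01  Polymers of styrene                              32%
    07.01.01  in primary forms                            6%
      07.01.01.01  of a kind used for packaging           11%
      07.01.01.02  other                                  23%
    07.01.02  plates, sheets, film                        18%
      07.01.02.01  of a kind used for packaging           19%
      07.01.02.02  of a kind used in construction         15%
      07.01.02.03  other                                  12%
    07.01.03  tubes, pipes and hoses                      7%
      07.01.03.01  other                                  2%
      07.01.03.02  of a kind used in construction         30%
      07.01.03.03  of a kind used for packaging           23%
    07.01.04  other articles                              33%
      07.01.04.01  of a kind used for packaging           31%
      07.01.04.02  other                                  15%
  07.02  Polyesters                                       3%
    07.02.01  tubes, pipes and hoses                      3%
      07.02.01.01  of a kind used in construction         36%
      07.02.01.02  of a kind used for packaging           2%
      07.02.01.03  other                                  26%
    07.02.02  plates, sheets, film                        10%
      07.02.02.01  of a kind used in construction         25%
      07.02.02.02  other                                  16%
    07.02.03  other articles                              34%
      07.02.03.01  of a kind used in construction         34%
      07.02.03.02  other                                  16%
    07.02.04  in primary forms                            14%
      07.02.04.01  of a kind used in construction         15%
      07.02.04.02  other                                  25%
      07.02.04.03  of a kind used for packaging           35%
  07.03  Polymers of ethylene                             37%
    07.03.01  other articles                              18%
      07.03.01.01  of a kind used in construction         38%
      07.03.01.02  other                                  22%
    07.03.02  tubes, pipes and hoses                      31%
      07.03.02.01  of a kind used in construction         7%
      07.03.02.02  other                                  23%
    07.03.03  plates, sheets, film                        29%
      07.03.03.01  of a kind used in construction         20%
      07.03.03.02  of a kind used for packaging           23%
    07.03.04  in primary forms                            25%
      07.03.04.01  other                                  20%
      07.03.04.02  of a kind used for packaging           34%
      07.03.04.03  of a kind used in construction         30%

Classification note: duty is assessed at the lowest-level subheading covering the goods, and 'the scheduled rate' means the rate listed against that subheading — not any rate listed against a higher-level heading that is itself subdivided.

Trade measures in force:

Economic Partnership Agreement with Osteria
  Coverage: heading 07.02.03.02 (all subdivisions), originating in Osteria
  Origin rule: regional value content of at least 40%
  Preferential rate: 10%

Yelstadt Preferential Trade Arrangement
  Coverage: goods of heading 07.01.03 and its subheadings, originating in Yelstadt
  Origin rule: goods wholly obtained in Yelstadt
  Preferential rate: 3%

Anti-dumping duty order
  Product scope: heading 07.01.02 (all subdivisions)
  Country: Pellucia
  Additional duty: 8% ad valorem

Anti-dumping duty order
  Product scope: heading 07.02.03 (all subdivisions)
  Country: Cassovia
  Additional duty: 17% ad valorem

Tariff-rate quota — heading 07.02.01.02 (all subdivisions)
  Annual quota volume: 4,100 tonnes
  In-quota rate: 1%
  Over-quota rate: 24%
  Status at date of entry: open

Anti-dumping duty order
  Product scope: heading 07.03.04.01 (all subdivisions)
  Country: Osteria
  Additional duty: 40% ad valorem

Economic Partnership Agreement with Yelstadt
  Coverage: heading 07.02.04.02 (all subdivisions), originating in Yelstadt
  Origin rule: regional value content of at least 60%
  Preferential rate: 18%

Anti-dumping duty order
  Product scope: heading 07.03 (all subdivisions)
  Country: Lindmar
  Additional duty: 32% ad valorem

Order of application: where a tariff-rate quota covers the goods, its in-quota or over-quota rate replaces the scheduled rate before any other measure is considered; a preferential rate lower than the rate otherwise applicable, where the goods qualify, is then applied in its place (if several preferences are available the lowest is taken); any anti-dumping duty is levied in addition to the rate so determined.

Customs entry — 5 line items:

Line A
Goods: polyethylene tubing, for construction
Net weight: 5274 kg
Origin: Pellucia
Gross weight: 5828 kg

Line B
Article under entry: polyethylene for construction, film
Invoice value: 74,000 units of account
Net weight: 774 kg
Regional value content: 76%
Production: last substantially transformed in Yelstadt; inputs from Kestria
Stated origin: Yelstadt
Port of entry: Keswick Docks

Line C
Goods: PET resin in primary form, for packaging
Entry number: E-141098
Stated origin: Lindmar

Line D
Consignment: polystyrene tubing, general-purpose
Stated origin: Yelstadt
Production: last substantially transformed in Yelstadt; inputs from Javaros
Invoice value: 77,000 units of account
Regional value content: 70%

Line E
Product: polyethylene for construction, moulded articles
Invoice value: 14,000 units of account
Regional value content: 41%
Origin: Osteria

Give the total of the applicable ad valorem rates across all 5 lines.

102%

Line A: polyethylene → 07.03; tubing → 07.03.02; for construction → 07.03.02.01. Scheduled 7%. No special measure applies. → 7%.
Line B: polyethylene → 07.03; film → 07.03.03; for construction → 07.03.03.01. Scheduled 20%. Yelstadt agreement on 07.01.03: 07.03.03.01 not covered; Yelstadt agreement on 07.02.04.02: 07.03.03.01 not covered. → 20%.
Line C: PET → 07.02; resin in primary form → 07.02.04; for packaging → 07.02.04.03. Scheduled 35%. No special measure applies. → 35%.
Line D: polystyrene → 07.01; tubing → 07.01.03; general-purpose → 07.01.03.01. Scheduled 2%. Yelstadt agreement on 07.01.03: not wholly obtained; Yelstadt agreement on 07.02.04.02: 07.01.03.01 not covered. → 2%.
Line E: polyethylene → 07.03; moulded articles → 07.03.01; for construction → 07.03.01.01. Scheduled 38%. Osteria agreement on 07.02.03.02: 07.03.01.01 not covered. → 38%.
Sum: 7% + 20% + 35% + 2% + 38% = 102%.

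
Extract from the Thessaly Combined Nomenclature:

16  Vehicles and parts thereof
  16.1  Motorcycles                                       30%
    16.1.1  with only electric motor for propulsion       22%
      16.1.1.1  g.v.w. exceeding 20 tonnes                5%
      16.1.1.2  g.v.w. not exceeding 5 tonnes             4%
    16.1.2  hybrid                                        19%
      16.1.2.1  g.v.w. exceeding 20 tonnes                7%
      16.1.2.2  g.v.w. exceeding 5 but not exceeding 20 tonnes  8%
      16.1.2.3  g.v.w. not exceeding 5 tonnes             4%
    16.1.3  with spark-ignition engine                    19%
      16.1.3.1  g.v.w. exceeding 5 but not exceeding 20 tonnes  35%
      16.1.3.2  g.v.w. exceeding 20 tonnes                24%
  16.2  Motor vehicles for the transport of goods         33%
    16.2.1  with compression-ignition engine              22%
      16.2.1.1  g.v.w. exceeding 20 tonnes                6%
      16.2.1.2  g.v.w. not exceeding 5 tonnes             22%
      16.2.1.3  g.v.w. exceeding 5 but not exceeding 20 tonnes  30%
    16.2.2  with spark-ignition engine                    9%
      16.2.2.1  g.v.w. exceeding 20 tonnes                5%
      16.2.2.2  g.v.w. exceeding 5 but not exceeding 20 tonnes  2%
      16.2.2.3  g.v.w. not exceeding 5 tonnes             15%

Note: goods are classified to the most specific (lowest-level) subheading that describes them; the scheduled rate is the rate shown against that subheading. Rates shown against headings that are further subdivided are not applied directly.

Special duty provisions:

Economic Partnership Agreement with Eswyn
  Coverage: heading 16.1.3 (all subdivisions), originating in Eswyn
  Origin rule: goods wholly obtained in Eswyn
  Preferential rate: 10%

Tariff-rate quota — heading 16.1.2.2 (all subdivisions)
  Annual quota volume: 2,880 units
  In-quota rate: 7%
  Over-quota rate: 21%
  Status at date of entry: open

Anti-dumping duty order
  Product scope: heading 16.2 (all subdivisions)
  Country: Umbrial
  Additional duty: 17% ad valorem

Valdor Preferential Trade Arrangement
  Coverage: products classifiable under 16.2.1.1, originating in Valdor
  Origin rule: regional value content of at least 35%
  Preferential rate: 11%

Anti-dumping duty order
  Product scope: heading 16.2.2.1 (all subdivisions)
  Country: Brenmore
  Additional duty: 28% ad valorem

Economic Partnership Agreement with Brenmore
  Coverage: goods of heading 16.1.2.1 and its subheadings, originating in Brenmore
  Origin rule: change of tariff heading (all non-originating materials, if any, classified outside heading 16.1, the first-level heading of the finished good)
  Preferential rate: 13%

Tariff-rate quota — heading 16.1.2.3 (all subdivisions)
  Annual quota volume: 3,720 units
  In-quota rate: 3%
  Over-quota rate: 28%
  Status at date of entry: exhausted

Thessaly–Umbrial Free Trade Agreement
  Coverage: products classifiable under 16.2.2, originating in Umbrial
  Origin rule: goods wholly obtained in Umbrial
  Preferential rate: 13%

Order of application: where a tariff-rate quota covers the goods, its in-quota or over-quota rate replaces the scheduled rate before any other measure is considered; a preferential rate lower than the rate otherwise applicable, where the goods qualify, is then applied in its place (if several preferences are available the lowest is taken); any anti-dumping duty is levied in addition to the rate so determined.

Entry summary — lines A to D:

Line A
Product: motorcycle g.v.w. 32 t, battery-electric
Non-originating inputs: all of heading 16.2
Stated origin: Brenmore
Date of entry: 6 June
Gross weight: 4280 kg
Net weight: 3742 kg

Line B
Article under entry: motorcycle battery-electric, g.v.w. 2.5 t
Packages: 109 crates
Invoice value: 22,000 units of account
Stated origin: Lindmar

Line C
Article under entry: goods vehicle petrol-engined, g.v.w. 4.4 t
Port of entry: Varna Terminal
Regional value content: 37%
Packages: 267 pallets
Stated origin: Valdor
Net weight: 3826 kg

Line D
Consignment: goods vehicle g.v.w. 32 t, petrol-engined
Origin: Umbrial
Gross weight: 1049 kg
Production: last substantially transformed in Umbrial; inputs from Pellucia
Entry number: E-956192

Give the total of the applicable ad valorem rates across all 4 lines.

46%

Line A: motorcycle → 16.1; battery-electric → 16.1.1; g.v.w. 32 t → 16.1.1.1. Scheduled 5%. Brenmore agreement on 16.1.2.1: 16.1.1.1 not covered. → 5%.
Line B: motorcycle → 16.1; battery-electric → 16.1.1; g.v.w. 2.5 t → 16.1.1.2. Scheduled 4%. No special measure applies. → 4%.
Line C: goods vehicle → 16.2; petrol-engined → 16.2.2; g.v.w. 4.4 t → 16.2.2.3. Scheduled 15%. Valdor agreement on 16.2.1.1: 16.2.2.3 not covered. → 15%.
Line D: goods vehicle → 16.2; petrol-engined → 16.2.2; g.v.w. 32 t → 16.2.2.1. Scheduled 5%. Umbrial agreement on 16.2.2: not wholly obtained; anti-dumping (Umbrial, 16.2): +17%; total 5% + 17% = 22%. → 22%.
Sum: 5% + 4% + 15% + 22% = 46%.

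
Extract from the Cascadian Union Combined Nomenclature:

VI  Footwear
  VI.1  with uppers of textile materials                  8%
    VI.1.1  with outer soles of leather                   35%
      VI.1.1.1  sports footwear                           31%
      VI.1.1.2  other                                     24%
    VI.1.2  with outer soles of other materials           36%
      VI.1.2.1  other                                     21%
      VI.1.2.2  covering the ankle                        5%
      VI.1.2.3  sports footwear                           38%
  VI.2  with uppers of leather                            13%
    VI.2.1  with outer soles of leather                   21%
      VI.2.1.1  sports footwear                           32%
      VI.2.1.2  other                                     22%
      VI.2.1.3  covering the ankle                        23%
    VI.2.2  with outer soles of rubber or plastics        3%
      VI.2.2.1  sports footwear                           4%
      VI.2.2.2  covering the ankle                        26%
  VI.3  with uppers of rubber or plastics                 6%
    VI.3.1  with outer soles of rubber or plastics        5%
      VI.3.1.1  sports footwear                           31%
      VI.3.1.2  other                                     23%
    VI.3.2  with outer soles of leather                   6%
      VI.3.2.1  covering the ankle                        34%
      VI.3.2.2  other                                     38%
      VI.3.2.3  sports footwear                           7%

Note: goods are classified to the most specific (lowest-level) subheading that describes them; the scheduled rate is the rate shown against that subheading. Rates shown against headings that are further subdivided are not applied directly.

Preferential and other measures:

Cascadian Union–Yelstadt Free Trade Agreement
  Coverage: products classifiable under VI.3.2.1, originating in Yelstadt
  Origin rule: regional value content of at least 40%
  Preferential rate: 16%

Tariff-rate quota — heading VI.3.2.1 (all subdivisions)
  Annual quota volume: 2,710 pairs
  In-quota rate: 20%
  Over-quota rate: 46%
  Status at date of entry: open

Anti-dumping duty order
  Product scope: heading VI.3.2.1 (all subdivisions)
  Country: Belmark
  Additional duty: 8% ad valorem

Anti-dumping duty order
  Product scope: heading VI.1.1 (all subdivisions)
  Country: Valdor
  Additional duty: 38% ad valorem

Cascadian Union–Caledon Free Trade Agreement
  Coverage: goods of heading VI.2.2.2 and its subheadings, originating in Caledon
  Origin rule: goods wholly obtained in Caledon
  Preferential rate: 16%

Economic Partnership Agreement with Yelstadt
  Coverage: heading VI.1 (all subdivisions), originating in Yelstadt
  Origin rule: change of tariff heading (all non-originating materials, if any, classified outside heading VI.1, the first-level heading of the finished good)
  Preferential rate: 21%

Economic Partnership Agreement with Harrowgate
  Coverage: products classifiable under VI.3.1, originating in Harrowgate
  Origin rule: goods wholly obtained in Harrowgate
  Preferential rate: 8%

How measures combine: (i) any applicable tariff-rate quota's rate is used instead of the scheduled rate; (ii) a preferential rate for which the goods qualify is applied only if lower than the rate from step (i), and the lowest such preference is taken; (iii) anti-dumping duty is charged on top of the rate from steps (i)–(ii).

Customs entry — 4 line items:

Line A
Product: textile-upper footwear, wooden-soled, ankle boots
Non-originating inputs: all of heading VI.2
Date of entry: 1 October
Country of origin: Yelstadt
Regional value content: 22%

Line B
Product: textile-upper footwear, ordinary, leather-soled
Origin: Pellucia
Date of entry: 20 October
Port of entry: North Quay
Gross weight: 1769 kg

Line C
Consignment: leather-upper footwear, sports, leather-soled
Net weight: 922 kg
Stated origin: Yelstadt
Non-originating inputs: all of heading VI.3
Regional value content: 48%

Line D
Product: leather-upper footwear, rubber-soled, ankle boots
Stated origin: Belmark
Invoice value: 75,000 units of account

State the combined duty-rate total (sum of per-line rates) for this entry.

Line A: textile-upper → VI.1; wooden-soled → VI.1.2; ankle boots → VI.1.2.2. Scheduled 5%. Yelstadt agreement on VI.3.2.1: VI.1.2.2 not covered; Yelstadt agreement on VI.1: CTH met → 21% available; preference 21% not lower than 5% → no reduction. → 5%.
Line B: textile-upper → VI.1; leather-soled → VI.1.1; ordinary → VI.1.1.2. Scheduled 24%. No special measure applies. → 24%.
Line C: leather-upper → VI.2; leather-soled → VI.2.1; sports → VI.2.1.1. Scheduled 32%. Yelstadt agreement on VI.3.2.1: VI.2.1.1 not covered; Yelstadt agreement on VI.1: VI.2.1.1 not covered. → 32%.
Line D: leather-upper → VI.2; rubber-soled → VI.2.2; ankle boots → VI.2.2.2. Scheduled 26%. No special measure applies. → 26%.
Sum: 5% + 24% + 32% + 26% = 87%.

87%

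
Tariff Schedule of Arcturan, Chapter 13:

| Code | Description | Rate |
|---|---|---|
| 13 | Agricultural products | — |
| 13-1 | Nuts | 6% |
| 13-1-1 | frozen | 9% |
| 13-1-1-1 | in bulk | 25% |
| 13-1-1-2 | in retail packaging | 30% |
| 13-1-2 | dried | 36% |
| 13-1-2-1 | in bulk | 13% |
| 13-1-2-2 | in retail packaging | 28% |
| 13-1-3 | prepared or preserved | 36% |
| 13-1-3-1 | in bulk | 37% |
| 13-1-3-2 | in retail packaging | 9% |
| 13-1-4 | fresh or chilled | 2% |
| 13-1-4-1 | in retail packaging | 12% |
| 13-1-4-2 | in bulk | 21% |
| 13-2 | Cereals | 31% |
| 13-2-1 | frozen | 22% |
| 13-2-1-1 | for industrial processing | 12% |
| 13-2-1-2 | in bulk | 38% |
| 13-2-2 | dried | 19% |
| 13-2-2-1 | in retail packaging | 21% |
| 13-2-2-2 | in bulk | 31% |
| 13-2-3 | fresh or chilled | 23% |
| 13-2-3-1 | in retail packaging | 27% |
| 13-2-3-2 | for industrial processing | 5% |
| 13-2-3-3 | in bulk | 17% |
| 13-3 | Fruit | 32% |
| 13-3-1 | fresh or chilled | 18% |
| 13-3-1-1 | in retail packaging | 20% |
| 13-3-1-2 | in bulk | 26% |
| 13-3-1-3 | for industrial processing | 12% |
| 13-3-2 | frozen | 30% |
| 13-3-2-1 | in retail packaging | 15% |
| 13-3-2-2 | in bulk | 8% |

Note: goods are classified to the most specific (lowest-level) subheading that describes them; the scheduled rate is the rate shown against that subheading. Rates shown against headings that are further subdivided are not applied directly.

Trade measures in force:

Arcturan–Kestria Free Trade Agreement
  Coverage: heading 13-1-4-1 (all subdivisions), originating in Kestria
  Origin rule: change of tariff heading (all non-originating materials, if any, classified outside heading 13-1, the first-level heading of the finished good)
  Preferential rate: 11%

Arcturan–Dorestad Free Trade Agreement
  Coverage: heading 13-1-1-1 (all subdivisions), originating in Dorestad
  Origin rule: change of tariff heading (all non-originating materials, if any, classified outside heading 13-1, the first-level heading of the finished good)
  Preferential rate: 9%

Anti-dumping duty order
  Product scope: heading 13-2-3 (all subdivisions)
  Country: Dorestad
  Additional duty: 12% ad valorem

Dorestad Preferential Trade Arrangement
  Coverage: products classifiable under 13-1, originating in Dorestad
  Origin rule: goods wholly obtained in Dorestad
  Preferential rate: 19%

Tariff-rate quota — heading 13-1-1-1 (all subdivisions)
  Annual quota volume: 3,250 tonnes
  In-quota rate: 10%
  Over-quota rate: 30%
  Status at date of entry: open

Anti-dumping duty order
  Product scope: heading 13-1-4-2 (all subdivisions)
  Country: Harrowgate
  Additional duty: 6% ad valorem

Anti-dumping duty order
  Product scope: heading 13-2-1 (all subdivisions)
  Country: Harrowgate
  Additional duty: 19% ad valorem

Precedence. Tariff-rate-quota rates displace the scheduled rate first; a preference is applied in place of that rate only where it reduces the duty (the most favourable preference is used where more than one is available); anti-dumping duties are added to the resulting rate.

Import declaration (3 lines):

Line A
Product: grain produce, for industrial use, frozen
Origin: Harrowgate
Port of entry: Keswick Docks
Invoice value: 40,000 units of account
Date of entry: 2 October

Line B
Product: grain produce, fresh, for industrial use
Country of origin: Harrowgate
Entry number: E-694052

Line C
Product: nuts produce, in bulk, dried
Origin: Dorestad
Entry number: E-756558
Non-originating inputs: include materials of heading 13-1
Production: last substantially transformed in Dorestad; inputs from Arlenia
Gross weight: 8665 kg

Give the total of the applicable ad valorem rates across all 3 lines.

49%

Line A: grain → 13-2; frozen → 13-2-1; for industrial use → 13-2-1-1. Scheduled 12%. anti-dumping (Harrowgate, 13-2-1): +19%; total 12% + 19% = 31%. → 31%.
Line B: grain → 13-2; fresh → 13-2-3; for industrial use → 13-2-3-2. Scheduled 5%. No special measure applies. → 5%.
Line C: nuts → 13-1; dried → 13-1-2; in bulk → 13-1-2-1. Scheduled 13%. Dorestad agreement on 13-1-1-1: 13-1-2-1 not covered; Dorestad agreement on 13-1: not wholly obtained. → 13%.
Sum: 31% + 5% + 13% = 49%.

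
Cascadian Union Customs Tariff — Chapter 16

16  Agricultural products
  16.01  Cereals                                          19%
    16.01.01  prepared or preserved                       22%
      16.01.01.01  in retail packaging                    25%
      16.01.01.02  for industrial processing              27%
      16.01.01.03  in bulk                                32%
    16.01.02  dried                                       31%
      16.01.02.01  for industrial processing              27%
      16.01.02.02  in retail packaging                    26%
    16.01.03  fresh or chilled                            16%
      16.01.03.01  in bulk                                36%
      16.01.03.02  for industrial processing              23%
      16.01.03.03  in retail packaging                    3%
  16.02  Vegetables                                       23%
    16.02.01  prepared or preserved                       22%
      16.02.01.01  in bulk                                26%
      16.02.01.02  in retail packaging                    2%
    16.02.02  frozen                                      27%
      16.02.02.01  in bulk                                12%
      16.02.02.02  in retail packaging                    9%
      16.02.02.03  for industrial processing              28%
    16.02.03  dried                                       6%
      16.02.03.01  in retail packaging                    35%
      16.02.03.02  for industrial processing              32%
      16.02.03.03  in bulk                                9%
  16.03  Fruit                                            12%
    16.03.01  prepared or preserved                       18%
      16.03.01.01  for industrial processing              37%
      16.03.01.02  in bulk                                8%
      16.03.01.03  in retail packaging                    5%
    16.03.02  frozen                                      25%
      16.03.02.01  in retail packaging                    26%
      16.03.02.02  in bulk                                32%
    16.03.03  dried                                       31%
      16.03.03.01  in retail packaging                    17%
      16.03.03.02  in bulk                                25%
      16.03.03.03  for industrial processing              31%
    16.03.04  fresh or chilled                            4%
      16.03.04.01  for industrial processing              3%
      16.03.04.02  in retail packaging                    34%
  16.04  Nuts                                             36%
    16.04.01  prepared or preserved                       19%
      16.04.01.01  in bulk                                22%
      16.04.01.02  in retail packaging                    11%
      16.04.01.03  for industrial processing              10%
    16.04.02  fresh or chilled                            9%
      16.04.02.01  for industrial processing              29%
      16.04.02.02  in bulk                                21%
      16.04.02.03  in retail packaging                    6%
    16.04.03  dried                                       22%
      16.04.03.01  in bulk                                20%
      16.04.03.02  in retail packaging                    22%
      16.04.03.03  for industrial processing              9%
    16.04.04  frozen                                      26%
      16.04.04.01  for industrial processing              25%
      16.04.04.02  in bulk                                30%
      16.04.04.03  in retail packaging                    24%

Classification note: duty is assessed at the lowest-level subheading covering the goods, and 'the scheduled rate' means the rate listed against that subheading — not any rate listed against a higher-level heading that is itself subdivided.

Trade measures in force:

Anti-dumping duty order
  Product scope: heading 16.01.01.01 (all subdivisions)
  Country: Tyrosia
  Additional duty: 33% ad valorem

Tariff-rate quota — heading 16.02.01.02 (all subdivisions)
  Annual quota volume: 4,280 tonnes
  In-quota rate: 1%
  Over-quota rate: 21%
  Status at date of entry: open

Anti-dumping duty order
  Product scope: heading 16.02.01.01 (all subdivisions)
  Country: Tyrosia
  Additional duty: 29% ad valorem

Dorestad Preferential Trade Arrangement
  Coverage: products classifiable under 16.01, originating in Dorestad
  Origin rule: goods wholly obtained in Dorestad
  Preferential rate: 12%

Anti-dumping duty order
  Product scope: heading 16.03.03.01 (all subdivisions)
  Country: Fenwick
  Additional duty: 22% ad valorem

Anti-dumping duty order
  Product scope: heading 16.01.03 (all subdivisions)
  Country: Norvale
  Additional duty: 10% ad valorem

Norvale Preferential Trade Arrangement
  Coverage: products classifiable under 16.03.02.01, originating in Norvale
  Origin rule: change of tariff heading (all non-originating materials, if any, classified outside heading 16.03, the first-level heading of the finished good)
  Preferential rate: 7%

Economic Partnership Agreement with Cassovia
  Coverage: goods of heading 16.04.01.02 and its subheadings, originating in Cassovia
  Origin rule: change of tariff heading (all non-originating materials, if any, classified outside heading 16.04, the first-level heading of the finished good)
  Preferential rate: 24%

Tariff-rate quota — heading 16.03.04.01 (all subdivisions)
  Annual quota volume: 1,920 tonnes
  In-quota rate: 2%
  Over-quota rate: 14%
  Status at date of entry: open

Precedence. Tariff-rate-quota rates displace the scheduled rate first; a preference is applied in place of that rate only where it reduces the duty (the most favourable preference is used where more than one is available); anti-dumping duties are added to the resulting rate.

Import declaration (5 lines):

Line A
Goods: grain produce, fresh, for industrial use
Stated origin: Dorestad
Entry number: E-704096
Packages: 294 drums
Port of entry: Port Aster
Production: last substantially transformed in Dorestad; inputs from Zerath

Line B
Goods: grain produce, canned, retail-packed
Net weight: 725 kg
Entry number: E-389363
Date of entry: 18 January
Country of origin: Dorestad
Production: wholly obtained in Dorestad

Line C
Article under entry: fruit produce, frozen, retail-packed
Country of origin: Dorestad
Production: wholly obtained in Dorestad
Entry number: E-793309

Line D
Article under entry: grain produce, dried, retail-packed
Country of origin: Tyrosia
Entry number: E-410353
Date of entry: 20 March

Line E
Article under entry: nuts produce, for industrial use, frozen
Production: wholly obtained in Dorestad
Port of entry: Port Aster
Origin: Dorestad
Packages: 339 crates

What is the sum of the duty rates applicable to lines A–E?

112%

Line A: grain → 16.01; fresh → 16.01.03; for industrial use → 16.01.03.02. Scheduled 23%. Dorestad agreement on 16.01: not wholly obtained. → 23%.
Line B: grain → 16.01; canned → 16.01.01; retail-packed → 16.01.01.01. Scheduled 25%. Dorestad agreement on 16.01: wholly obtained → 12% available; preferential 12%. → 12%.
Line C: fruit → 16.03; frozen → 16.03.02; retail-packed → 16.03.02.01. Scheduled 26%. Dorestad agreement on 16.01: 16.03.02.01 not covered. → 26%.
Line D: grain → 16.01; dried → 16.01.02; retail-packed → 16.01.02.02. Scheduled 26%. No special measure applies. → 26%.
Line E: nuts → 16.04; frozen → 16.04.04; for industrial use → 16.04.04.01. Scheduled 25%. Dorestad agreement on 16.01: 16.04.04.01 not covered. → 25%.
Sum: 23% + 12% + 26% + 26% + 25% = 112%.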